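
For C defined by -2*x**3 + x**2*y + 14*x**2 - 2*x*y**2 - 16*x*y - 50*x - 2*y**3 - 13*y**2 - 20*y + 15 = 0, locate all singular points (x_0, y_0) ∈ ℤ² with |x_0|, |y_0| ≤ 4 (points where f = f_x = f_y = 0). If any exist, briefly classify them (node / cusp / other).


Singular points: {(2, -3)}; classification: node.

Compute partial derivatives:
  f_x = -6*x**2 + 2*x*y + 28*x - 2*y**2 - 16*y - 50.
  f_y = x**2 - 4*x*y - 16*x - 6*y**2 - 26*y - 20.
Scan x_0 ∈ {−4, ..., 4}. For each x_0, f_y(x_0, y) is a polynomial in y; find its integer roots y ∈ {−4, ..., 4}, then test f_x and f at those candidates.
  x = -4: f_y(-4, y) = -6*y**2 - 10*y + 60; no integer root y with |y| ≤ 4.
  x = -3: f_y(-3, y) = -6*y**2 - 14*y + 37; no integer root y with |y| ≤ 4.
  x = -2: f_y(-2, y) = -6*y**2 - 18*y + 16; no integer root y with |y| ≤ 4.
  x = -1: f_y(-1, y) = -6*y**2 - 22*y - 3; no integer root y with |y| ≤ 4.
  x = 0: f_y(0, y) = -6*y**2 - 26*y - 20; vanishes at y ∈ {-1}. (0, -1): f_x = -36 ≠ 0.
  x = 1: f_y(1, y) = -6*y**2 - 30*y - 35; no integer root y with |y| ≤ 4.
  x = 2: f_y(2, y) = -6*y**2 - 34*y - 48; vanishes at y ∈ {-3}. (2, -3): f_x = 0, f = 0 — SINGULAR.
  x = 3: f_y(3, y) = -6*y**2 - 38*y - 59; no integer root y with |y| ≤ 4.
  x = 4: f_y(4, y) = -6*y**2 - 42*y - 68; no integer root y with |y| ≤ 4.
Only singular point on the grid: (2, -3).
Classify: substitute x = 2 + u, y = -3 + v and expand: f = -2*u**3 + u**2*v - u**2 - 2*u*v**2 - 2*v**3 + v**2.
No constant or linear terms (consistent with a singular point). Quadratic part: -u**2 + v**2. Cubic part: -2*u**3 + u**2*v - 2*u*v**2 - 2*v**3.
The quadratic part v**2 - u**2 = (v − u)(v + u) splits into two distinct linear factors, so there are two distinct tangent lines y − -3 = ±(x − 2) — this is a node (ordinary double point).
Classification: node.


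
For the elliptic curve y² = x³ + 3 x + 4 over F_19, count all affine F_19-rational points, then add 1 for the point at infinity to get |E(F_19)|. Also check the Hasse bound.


Affine points = {(0, 2), (0, 17), (4, 2), (4, 17), (5, 7), (5, 12), (7, 8), (7, 11), (9, 0), (11, 0), (12, 1), (12, 18), (13, 6), (13, 13), (14, 4), (14, 15), (15, 2), (15, 17), (16, 5), (16, 14), (17, 3), (17, 16), (18, 0)}; affine count = 23; |E(F_19)| = 24.

Discriminant check: Δ ∝ 4a³ + 27b² = 4·3³ + 27·4² = 4·27 + 27·16 ≡ 8 (mod 19). Nonzero ⇒ E is nonsingular.
For each x ∈ F_19, compute rhs = x³ + 3·x + 4 mod 19, then count y ∈ F_19 with y² ≡ rhs.
  x = 0: rhs = 4, matching y values: 2, 17 (2 points).
  x = 1: rhs = 8, matching y values: none (0 points).
  x = 2: rhs = 18, matching y values: none (0 points).
  x = 3: rhs = 2, matching y values: none (0 points).
  x = 4: rhs = 4, matching y values: 2, 17 (2 points).
  x = 5: rhs = 11, matching y values: 7, 12 (2 points).
  x = 6: rhs = 10, matching y values: none (0 points).
  x = 7: rhs = 7, matching y values: 8, 11 (2 points).
  x = 8: rhs = 8, matching y values: none (0 points).
  x = 9: rhs = 0, matching y values: 0 (1 points).
  x = 10: rhs = 8, matching y values: none (0 points).
  x = 11: rhs = 0, matching y values: 0 (1 points).
  x = 12: rhs = 1, matching y values: 1, 18 (2 points).
  x = 13: rhs = 17, matching y values: 6, 13 (2 points).
  x = 14: rhs = 16, matching y values: 4, 15 (2 points).
  x = 15: rhs = 4, matching y values: 2, 17 (2 points).
  x = 16: rhs = 6, matching y values: 5, 14 (2 points).
  x = 17: rhs = 9, matching y values: 3, 16 (2 points).
  x = 18: rhs = 0, matching y values: 0 (1 points).
Total affine count: 23.
Full point count |E(F_19)| = 23 + 1 = 24.
Hasse bound: |24 − (19+1)| = |4| = 4 ≤ 2√19 ≈ 8.7178 ✓.


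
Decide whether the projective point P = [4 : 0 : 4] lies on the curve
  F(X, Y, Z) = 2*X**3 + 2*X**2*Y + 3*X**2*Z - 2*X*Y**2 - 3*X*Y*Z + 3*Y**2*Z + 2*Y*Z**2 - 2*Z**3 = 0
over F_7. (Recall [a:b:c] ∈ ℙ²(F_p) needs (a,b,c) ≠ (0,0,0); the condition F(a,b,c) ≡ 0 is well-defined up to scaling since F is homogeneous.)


F(4,0,4) ≡ 3 (mod 7); P is NOT on the curve.

Evaluate F(4, 0, 4) term-by-term (mod 7).
  2*X**3 ↦ 2·64·1·1 = 128
  2*X**2*Y ↦ 2·16·0·1 = 0
  3*X**2*Z ↦ 3·16·1·4 = 192
  -2*X*Y**2 ↦ -2·4·0·1 = 0
  -3*X*Y*Z ↦ -3·4·0·4 = 0
  3*Y**2*Z ↦ 3·1·0·4 = 0
  2*Y*Z**2 ↦ 2·1·0·16 = 0
  -2*Z**3 ↦ -2·1·1·64 = -128
Sum: F(4, 0, 4) = (128) + (0) + (192) + (0) + (0) + (0) + (0) + (-128) = 192.
Reducing mod 7: 192 ≡ 3 (mod 7).
Since F(a, b, c) ≡ 3 ≠ 0 (mod 7), P does NOT lie on the curve.


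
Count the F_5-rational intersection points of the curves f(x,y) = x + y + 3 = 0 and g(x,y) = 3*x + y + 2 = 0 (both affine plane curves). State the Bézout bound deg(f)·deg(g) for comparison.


Common zeros: {(3, 4)}; count = 1; Bézout bound = 1.

deg(f) = 1, deg(g) = 1, so Bézout bound = 1.
Scan x ∈ F_5. For each x, list the y ∈ F_5 with f(x, y) ≡ 0 and those with g(x, y) ≡ 0 (mod 5); the common zeros in that column are the intersection.
  x = 0: f ≡ 0 at y ∈ {2}; g ≡ 0 at y ∈ {3}; common: ∅.
  x = 1: f ≡ 0 at y ∈ {1}; g ≡ 0 at y ∈ {0}; common: ∅.
  x = 2: f ≡ 0 at y ∈ {0}; g ≡ 0 at y ∈ {2}; common: ∅.
  x = 3: f ≡ 0 at y ∈ {4}; g ≡ 0 at y ∈ {4}; common: {4}.
  x = 4: f ≡ 0 at y ∈ {3}; g ≡ 0 at y ∈ {1}; common: ∅.
Collecting: common zeros = {(3, 4)}, so the count is 1.
Comparison with the Bézout bound: 1 ≤ 1 = deg(f)·deg(g), as expected for curves with no common component (the bound is attained).


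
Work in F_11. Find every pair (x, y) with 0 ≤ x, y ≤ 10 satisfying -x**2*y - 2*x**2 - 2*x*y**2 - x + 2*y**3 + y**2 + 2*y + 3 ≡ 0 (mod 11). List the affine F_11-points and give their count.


Affine F_11-points: {(0, 10), (1, 0), (1, 8), (1, 9), (3, 7), (4, 0), (7, 8), (8, 7), (8, 10)}; count = 9.

For each of the 121 pairs (x, y) ∈ F_11², evaluate f(x, y) mod 11. Record the zeros.
  x = 0: [0↦3, 1↦8, 2↦5, 3↦6, 4↦1, 5↦2, 6↦10, 7↦4, 8↦7, 9↦9, 10↦0]  zeros at y ∈ {10}
  x = 1: [0↦0, 1↦2, 2↦3, 3↦4, 4↦6, 5↦10, 6↦6, 7↦6, 8↦0, 9↦0, 10↦7]  zeros at y ∈ {0, 8, 9}
  x = 2: [0↦4, 1↦1, 2↦4, 3↦3, 4↦10, 5↦4, 6↦8, 7↦1, 8↦6, 9↦2, 10↦1]  zeros at y ∈ ∅
  x = 3: [0↦4, 1↦5, 2↦8, 3↦3, 4↦2, 5↦6, 6↦5, 7↦0, 8↦3, 9↦4, 10↦4]  zeros at y ∈ {7}
  x = 4: [0↦0, 1↦3, 2↦4, 3↦4, 4↦4, 5↦5, 6↦8, 7↦3, 8↦2, 9↦6, 10↦5]  zeros at y ∈ {0}
  x = 5: [0↦3, 1↦6, 2↦3, 3↦6, 4↦5, 5↦1, 6↦6, 7↦10, 8↦3, 9↦8, 10↦4]  zeros at y ∈ ∅
  x = 6: [0↦2, 1↦3, 2↦5, 3↦9, 4↦5, 5↦5, 6↦10, 7↦10, 8↦6, 9↦10, 10↦1]  zeros at y ∈ ∅
  x = 7: [0↦8, 1↦5, 2↦10, 3↦2, 4↦4, 5↦6, 6↦9, 7↦3, 8↦0, 9↦1, 10↦7]  zeros at y ∈ {8}
  x = 8: [0↦10, 1↦1, 2↦7, 3↦7, 4↦2, 5↦4, 6↦3, 7↦0, 8↦7, 9↦3, 10↦0]  zeros at y ∈ {7, 10}
  x = 9: [0↦8, 1↦2, 2↦7, 3↦2, 4↦10, 5↦10, 6↦3, 7↦1, 8↦5, 9↦5, 10↦2]  zeros at y ∈ ∅
  x = 10: [0↦2, 1↦8, 2↦10, 3↦9, 4↦6, 5↦2, 6↦9, 7↦6, 8↦5, 9↦7, 10↦2]  zeros at y ∈ ∅
Collecting zeros: affine points = {(0, 10), (1, 0), (1, 8), (1, 9), (3, 7), (4, 0), (7, 8), (8, 7), (8, 10)}.
Total count |C(F_11)_aff| = 9.


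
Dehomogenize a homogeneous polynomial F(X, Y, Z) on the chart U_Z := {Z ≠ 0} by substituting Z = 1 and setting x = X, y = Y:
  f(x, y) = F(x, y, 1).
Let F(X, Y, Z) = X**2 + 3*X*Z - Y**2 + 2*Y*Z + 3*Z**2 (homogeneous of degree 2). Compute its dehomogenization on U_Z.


f(x, y) = x**2 + 3*x - y**2 + 2*y + 3

On U_Z we set Z = 1. Each monomial c·X^i·Y^j·Z^k in F becomes c·x^i·y^j·1^k = c·x^i·y^j.
Substituting Z = 1: F(X, Y, 1) = x**2 + 3*x - y**2 + 2*y + 3.
Note: deg(f) ≤ deg(F) = 2; strict inequality happens when F is divisible by Z (lost terms).


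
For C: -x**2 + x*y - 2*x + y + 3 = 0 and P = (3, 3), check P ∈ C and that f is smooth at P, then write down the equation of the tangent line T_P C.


Tangent line at P: -5*x + 4*y + 3 = 0.

Step 1: f(3, 3) = 0, so P lies on C.
Step 2: partial derivatives
  f_x(x, y) = -2*x + y - 2, f_y(x, y) = x + 1.
  f_x(P) = -5, f_y(P) = 4 (gradient nonzero, so P is smooth).
Step 3: tangent line at P: -5·(x − 3) + 4·(y − 3) = 0.
Expanding: -5*x + 4*y + 3 = 0.


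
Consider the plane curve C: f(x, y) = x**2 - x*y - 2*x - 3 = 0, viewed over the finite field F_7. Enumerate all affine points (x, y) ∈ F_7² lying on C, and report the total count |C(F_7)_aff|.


Affine F_7-points: {(1, 3), (2, 2), (3, 0), (4, 3), (5, 1), (6, 0)}; count = 6.

For each of the 49 pairs (x, y) ∈ F_7², evaluate f(x, y) mod 7. Record the zeros.
  x = 0: [0↦4, 1↦4, 2↦4, 3↦4, 4↦4, 5↦4, 6↦4]  zeros at y ∈ ∅
  x = 1: [0↦3, 1↦2, 2↦1, 3↦0, 4↦6, 5↦5, 6↦4]  zeros at y ∈ {3}
  x = 2: [0↦4, 1↦2, 2↦0, 3↦5, 4↦3, 5↦1, 6↦6]  zeros at y ∈ {2}
  x = 3: [0↦0, 1↦4, 2↦1, 3↦5, 4↦2, 5↦6, 6↦3]  zeros at y ∈ {0}
  x = 4: [0↦5, 1↦1, 2↦4, 3↦0, 4↦3, 5↦6, 6↦2]  zeros at y ∈ {3}
  x = 5: [0↦5, 1↦0, 2↦2, 3↦4, 4↦6, 5↦1, 6↦3]  zeros at y ∈ {1}
  x = 6: [0↦0, 1↦1, 2↦2, 3↦3, 4↦4, 5↦5, 6↦6]  zeros at y ∈ {0}
Collecting zeros: affine points = {(1, 3), (2, 2), (3, 0), (4, 3), (5, 1), (6, 0)}.
Total count |C(F_7)_aff| = 6.


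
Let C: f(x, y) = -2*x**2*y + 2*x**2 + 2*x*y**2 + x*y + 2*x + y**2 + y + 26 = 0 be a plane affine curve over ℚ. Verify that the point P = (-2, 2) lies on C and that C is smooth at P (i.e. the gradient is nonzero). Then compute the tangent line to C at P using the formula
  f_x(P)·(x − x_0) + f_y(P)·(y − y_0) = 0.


Tangent line at P: 20*x - 21*y + 82 = 0.

Step 1: f(-2, 2) = 0, so P lies on C.
Step 2: partial derivatives
  f_x(x, y) = -4*x*y + 4*x + 2*y**2 + y + 2, f_y(x, y) = -2*x**2 + 4*x*y + x + 2*y + 1.
  f_x(P) = 20, f_y(P) = -21 (gradient nonzero, so P is smooth).
Step 3: tangent line at P: 20·(x − -2) + -21·(y − 2) = 0.
Expanding: 20*x - 21*y + 82 = 0.


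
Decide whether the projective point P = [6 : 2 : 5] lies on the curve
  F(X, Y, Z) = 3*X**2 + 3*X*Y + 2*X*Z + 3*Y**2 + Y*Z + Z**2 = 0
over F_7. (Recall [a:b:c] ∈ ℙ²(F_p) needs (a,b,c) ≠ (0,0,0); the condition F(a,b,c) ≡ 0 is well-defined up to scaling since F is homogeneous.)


F(6,2,5) ≡ 6 (mod 7); P is NOT on the curve.

Evaluate F(6, 2, 5) term-by-term (mod 7).
  3*X**2 ↦ 3·36·1·1 = 108
  3*X*Y ↦ 3·6·2·1 = 36
  2*X*Z ↦ 2·6·1·5 = 60
  3*Y**2 ↦ 3·1·4·1 = 12
  Y*Z ↦ 1·1·2·5 = 10
  Z**2 ↦ 1·1·1·25 = 25
Sum: F(6, 2, 5) = (108) + (36) + (60) + (12) + (10) + (25) = 251.
Reducing mod 7: 251 ≡ 6 (mod 7).
Since F(a, b, c) ≡ 6 ≠ 0 (mod 7), P does NOT lie on the curve.


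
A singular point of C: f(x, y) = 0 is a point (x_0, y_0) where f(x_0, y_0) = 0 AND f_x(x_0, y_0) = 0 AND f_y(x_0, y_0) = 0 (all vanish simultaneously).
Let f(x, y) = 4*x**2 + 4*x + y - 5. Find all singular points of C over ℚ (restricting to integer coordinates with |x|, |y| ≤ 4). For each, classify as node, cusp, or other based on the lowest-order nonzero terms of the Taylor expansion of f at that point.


No singular points in the scanned grid; C is smooth there.

Compute partial derivatives:
  f_x = 8*x + 4.
  f_y = 1.
f_y = 1 is a nonzero constant, so f_y never vanishes: no point (x, y) can satisfy f = f_x = f_y = 0. In particular no (x, y) ∈ {−4, ..., 4}² is singular; the curve is smooth.


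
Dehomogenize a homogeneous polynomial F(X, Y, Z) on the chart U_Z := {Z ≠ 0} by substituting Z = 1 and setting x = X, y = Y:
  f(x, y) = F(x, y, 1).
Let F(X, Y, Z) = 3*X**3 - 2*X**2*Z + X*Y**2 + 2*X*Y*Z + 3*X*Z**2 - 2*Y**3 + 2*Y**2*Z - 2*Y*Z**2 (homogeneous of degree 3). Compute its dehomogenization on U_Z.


f(x, y) = 3*x**3 - 2*x**2 + x*y**2 + 2*x*y + 3*x - 2*y**3 + 2*y**2 - 2*y

On U_Z we set Z = 1. Each monomial c·X^i·Y^j·Z^k in F becomes c·x^i·y^j·1^k = c·x^i·y^j.
Substituting Z = 1: F(X, Y, 1) = 3*x**3 - 2*x**2 + x*y**2 + 2*x*y + 3*x - 2*y**3 + 2*y**2 - 2*y.
Note: deg(f) ≤ deg(F) = 3; strict inequality happens when F is divisible by Z (lost terms).


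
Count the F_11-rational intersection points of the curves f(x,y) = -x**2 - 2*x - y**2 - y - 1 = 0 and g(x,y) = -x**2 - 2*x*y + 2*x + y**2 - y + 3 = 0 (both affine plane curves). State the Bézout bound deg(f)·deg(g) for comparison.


Common zeros: {(10, 0), (10, 10)}; count = 2; Bézout bound = 4.

deg(f) = 2, deg(g) = 2, so Bézout bound = 4.
Scan x ∈ F_11. For each x, list the y ∈ F_11 with f(x, y) ≡ 0 and those with g(x, y) ≡ 0 (mod 11); the common zeros in that column are the intersection.
  x = 0: f ≡ 0 at y ∈ ∅; g ≡ 0 at y ∈ {6}; common: ∅.
  x = 1: f ≡ 0 at y ∈ ∅; g ≡ 0 at y ∈ {6, 8}; common: ∅.
  x = 2: f ≡ 0 at y ∈ {1, 9}; g ≡ 0 at y ∈ ∅; common: ∅.
  x = 3: f ≡ 0 at y ∈ {2, 8}; g ≡ 0 at y ∈ {0, 7}; common: ∅.
  x = 4: f ≡ 0 at y ∈ {5}; g ≡ 0 at y ∈ ∅; common: ∅.
  x = 5: f ≡ 0 at y ∈ {5}; g ≡ 0 at y ∈ {1, 10}; common: ∅.
  x = 6: f ≡ 0 at y ∈ {2, 8}; g ≡ 0 at y ∈ {1}; common: ∅.
  x = 7: f ≡ 0 at y ∈ {1, 9}; g ≡ 0 at y ∈ {7, 8}; common: ∅.
  x = 8: f ≡ 0 at y ∈ ∅; g ≡ 0 at y ∈ ∅; common: ∅.
  x = 9: f ≡ 0 at y ∈ ∅; g ≡ 0 at y ∈ ∅; common: ∅.
  x = 10: f ≡ 0 at y ∈ {0, 10}; g ≡ 0 at y ∈ {0, 10}; common: {0, 10}.
Collecting: common zeros = {(10, 0), (10, 10)}, so the count is 2.
Comparison with the Bézout bound: 2 ≤ 4 = deg(f)·deg(g), as expected for curves with no common component (the affine F_11-count falls short of the bound because intersections may lie at infinity, over extension fields, or carry multiplicity).


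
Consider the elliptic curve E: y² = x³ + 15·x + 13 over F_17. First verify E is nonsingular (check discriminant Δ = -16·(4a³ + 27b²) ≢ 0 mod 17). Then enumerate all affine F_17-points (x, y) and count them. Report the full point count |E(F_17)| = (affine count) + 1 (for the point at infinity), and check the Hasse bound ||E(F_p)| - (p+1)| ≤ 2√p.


Affine points = {(0, 8), (0, 9), (2, 0), (3, 0), (4, 1), (4, 16), (5, 3), (5, 14), (6, 8), (6, 9), (7, 6), (7, 11), (8, 4), (8, 13), (11, 8), (11, 9), (12, 0), (13, 5), (13, 12), (14, 3), (14, 14), (15, 3), (15, 14)}; affine count = 23; |E(F_17)| = 24.

Discriminant check: Δ ∝ 4a³ + 27b² = 4·15³ + 27·13² = 4·3375 + 27·169 ≡ 9 (mod 17). Nonzero ⇒ E is nonsingular.
For each x ∈ F_17, compute rhs = x³ + 15·x + 13 mod 17, then count y ∈ F_17 with y² ≡ rhs.
  x = 0: rhs = 13, matching y values: 8, 9 (2 points).
  x = 1: rhs = 12, matching y values: none (0 points).
  x = 2: rhs = 0, matching y values: 0 (1 points).
  x = 3: rhs = 0, matching y values: 0 (1 points).
  x = 4: rhs = 1, matching y values: 1, 16 (2 points).
  x = 5: rhs = 9, matching y values: 3, 14 (2 points).
  x = 6: rhs = 13, matching y values: 8, 9 (2 points).
  x = 7: rhs = 2, matching y values: 6, 11 (2 points).
  x = 8: rhs = 16, matching y values: 4, 13 (2 points).
  x = 9: rhs = 10, matching y values: none (0 points).
  x = 10: rhs = 7, matching y values: none (0 points).
  x = 11: rhs = 13, matching y values: 8, 9 (2 points).
  x = 12: rhs = 0, matching y values: 0 (1 points).
  x = 13: rhs = 8, matching y values: 5, 12 (2 points).
  x = 14: rhs = 9, matching y values: 3, 14 (2 points).
  x = 15: rhs = 9, matching y values: 3, 14 (2 points).
  x = 16: rhs = 14, matching y values: none (0 points).
Total affine count: 23.
Full point count |E(F_17)| = 23 + 1 = 24.
Hasse bound: |24 − (17+1)| = |6| = 6 ≤ 2√17 ≈ 8.2462 ✓.


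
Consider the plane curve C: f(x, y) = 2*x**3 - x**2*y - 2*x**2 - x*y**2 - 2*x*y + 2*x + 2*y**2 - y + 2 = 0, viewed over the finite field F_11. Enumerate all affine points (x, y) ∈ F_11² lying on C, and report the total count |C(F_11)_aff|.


Affine F_11-points: {(1, 2), (2, 4), (3, 0), (3, 6), (5, 3), (5, 7), (6, 0), (6, 7), (10, 4), (10, 7)}; count = 10.

For each of the 121 pairs (x, y) ∈ F_11², evaluate f(x, y) mod 11. Record the zeros.
  x = 0: [0↦2, 1↦3, 2↦8, 3↦6, 4↦8, 5↦3, 6↦2, 7↦5, 8↦1, 9↦1, 10↦5]  zeros at y ∈ ∅
  x = 1: [0↦4, 1↦1, 2↦0, 3↦1, 4↦4, 5↦9, 6↦5, 7↦3, 8↦3, 9↦5, 10↦9]  zeros at y ∈ {2}
  x = 2: [0↦3, 1↦5, 2↦7, 3↦9, 4↦0, 5↦2, 6↦4, 7↦6, 8↦8, 9↦10, 10↦1]  zeros at y ∈ {4}
  x = 3: [0↦0, 1↦5, 2↦8, 3↦9, 4↦8, 5↦5, 6↦0, 7↦4, 8↦6, 9↦6, 10↦4]  zeros at y ∈ {0, 6}
  x = 4: [0↦7, 1↦2, 2↦4, 3↦2, 4↦7, 5↦8, 6↦5, 7↦9, 8↦9, 9↦5, 10↦8]  zeros at y ∈ ∅
  x = 5: [0↦3, 1↦8, 2↦7, 3↦0, 4↦9, 5↦1, 6↦9, 7↦0, 8↦7, 9↦8, 10↦3]  zeros at y ∈ {3, 7}
  x = 6: [0↦0, 1↦2, 2↦7, 3↦4, 4↦4, 5↦7, 6↦2, 7↦0, 8↦1, 9↦5, 10↦1]  zeros at y ∈ {0, 7}
  x = 7: [0↦10, 1↦7, 2↦5, 3↦4, 4↦4, 5↦5, 6↦7, 7↦10, 8↦3, 9↦8, 10↦3]  zeros at y ∈ ∅
  x = 8: [0↦1, 1↦2, 2↦2, 3↦1, 4↦10, 5↦7, 6↦3, 7↦9, 8↦3, 9↦7, 10↦10]  zeros at y ∈ ∅
  x = 9: [0↦7, 1↦10, 2↦10, 3↦7, 4↦1, 5↦3, 6↦2, 7↦9, 8↦2, 9↦3, 10↦1]  zeros at y ∈ ∅
  x = 10: [0↦7, 1↦10, 2↦8, 3↦1, 4↦0, 5↦5, 6↦5, 7↦0, 8↦1, 9↦8, 10↦10]  zeros at y ∈ {4, 7}
Collecting zeros: affine points = {(1, 2), (2, 4), (3, 0), (3, 6), (5, 3), (5, 7), (6, 0), (6, 7), (10, 4), (10, 7)}.
Total count |C(F_11)_aff| = 10.


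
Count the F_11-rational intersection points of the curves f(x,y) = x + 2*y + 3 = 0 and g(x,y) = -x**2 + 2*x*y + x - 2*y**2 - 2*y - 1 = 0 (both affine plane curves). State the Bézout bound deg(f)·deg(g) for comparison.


Common zeros: ∅; count = 0; Bézout bound = 2.

deg(f) = 1, deg(g) = 2, so Bézout bound = 2.
Scan x ∈ F_11. For each x, list the y ∈ F_11 with f(x, y) ≡ 0 and those with g(x, y) ≡ 0 (mod 11); the common zeros in that column are the intersection.
  x = 0: f ≡ 0 at y ∈ {4}; g ≡ 0 at y ∈ ∅; common: ∅.
  x = 1: f ≡ 0 at y ∈ {9}; g ≡ 0 at y ∈ {4, 7}; common: ∅.
  x = 2: f ≡ 0 at y ∈ {3}; g ≡ 0 at y ∈ ∅; common: ∅.
  x = 3: f ≡ 0 at y ∈ {8}; g ≡ 0 at y ∈ {6, 7}; common: ∅.
  x = 4: f ≡ 0 at y ∈ {2}; g ≡ 0 at y ∈ {5, 9}; common: ∅.
  x = 5: f ≡ 0 at y ∈ {7}; g ≡ 0 at y ∈ ∅; common: ∅.
  x = 6: f ≡ 0 at y ∈ {1}; g ≡ 0 at y ∈ ∅; common: ∅.
  x = 7: f ≡ 0 at y ∈ {6}; g ≡ 0 at y ∈ {1, 5}; common: ∅.
  x = 8: f ≡ 0 at y ∈ {0}; g ≡ 0 at y ∈ {3, 4}; common: ∅.
  x = 9: f ≡ 0 at y ∈ {5}; g ≡ 0 at y ∈ ∅; common: ∅.
  x = 10: f ≡ 0 at y ∈ {10}; g ≡ 0 at y ∈ {3, 6}; common: ∅.
Collecting: common zeros = ∅, so the count is 0.
Comparison with the Bézout bound: 0 ≤ 2 = deg(f)·deg(g), as expected for curves with no common component (the affine F_11-count falls short of the bound because intersections may lie at infinity, over extension fields, or carry multiplicity).


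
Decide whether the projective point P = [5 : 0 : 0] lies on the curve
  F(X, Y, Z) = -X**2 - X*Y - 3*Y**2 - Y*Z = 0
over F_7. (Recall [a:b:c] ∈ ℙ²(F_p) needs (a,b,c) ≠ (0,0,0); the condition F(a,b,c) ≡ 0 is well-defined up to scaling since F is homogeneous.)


F(5,0,0) ≡ 3 (mod 7); P is NOT on the curve.

Evaluate F(5, 0, 0) term-by-term (mod 7).
  -X**2 ↦ -1·25·1·1 = -25
  -X*Y ↦ -1·5·0·1 = 0
  -3*Y**2 ↦ -3·1·0·1 = 0
  -Y*Z ↦ -1·1·0·0 = 0
Sum: F(5, 0, 0) = (-25) + (0) + (0) + (0) = -25.
Reducing mod 7: -25 ≡ 3 (mod 7).
Since F(a, b, c) ≡ 3 ≠ 0 (mod 7), P does NOT lie on the curve.


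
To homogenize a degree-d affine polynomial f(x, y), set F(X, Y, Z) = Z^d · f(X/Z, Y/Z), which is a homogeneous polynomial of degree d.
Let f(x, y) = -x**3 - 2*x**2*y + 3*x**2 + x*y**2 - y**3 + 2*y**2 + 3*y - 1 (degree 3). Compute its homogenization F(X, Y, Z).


F(X, Y, Z) = -X**3 - 2*X**2*Y + 3*X**2*Z + X*Y**2 - Y**3 + 2*Y**2*Z + 3*Y*Z**2 - Z**3

deg(f) = 3.
Substitute x = X/Z, y = Y/Z into f, then multiply by Z^3.
  monomial -1·x^3·y^0 ↦ -1·X^3·Y^0·Z^0.
  monomial -2·x^2·y^1 ↦ -2·X^2·Y^1·Z^0.
  monomial 3·x^2·y^0 ↦ 3·X^2·Y^0·Z^1.
  monomial 1·x^1·y^2 ↦ 1·X^1·Y^2·Z^0.
  monomial -1·x^0·y^3 ↦ -1·X^0·Y^3·Z^0.
  monomial 2·x^0·y^2 ↦ 2·X^0·Y^2·Z^1.
  monomial 3·x^0·y^1 ↦ 3·X^0·Y^1·Z^2.
  monomial -1·x^0·y^0 ↦ -1·X^0·Y^0·Z^3.
Collecting: F(X, Y, Z) = -X**3 - 2*X**2*Y + 3*X**2*Z + X*Y**2 - Y**3 + 2*Y**2*Z + 3*Y*Z**2 - Z**3.


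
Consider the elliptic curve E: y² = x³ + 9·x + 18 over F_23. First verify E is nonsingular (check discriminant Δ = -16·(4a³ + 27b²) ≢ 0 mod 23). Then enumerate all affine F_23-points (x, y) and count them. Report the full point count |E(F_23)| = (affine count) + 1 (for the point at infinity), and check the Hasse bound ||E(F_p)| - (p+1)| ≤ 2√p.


Affine points = {(0, 8), (0, 15), (3, 7), (3, 16), (4, 7), (4, 16), (5, 2), (5, 21), (6, 9), (6, 14), (8, 2), (8, 21), (9, 0), (10, 2), (10, 21), (13, 3), (13, 20), (14, 6), (14, 17), (15, 3), (15, 20), (16, 7), (16, 16), (17, 1), (17, 22), (18, 3), (18, 20), (22, 10), (22, 13)}; affine count = 29; |E(F_23)| = 30.

Discriminant check: Δ ∝ 4a³ + 27b² = 4·9³ + 27·18² = 4·729 + 27·324 ≡ 3 (mod 23). Nonzero ⇒ E is nonsingular.
For each x ∈ F_23, compute rhs = x³ + 9·x + 18 mod 23, then count y ∈ F_23 with y² ≡ rhs.
  x = 0: rhs = 18, matching y values: 8, 15 (2 points).
  x = 1: rhs = 5, matching y values: none (0 points).
  x = 2: rhs = 21, matching y values: none (0 points).
  x = 3: rhs = 3, matching y values: 7, 16 (2 points).
  x = 4: rhs = 3, matching y values: 7, 16 (2 points).
  x = 5: rhs = 4, matching y values: 2, 21 (2 points).
  x = 6: rhs = 12, matching y values: 9, 14 (2 points).
  x = 7: rhs = 10, matching y values: none (0 points).
  x = 8: rhs = 4, matching y values: 2, 21 (2 points).
  x = 9: rhs = 0, matching y values: 0 (1 points).
  x = 10: rhs = 4, matching y values: 2, 21 (2 points).
  x = 11: rhs = 22, matching y values: none (0 points).
  x = 12: rhs = 14, matching y values: none (0 points).
  x = 13: rhs = 9, matching y values: 3, 20 (2 points).
  x = 14: rhs = 13, matching y values: 6, 17 (2 points).
  x = 15: rhs = 9, matching y values: 3, 20 (2 points).
  x = 16: rhs = 3, matching y values: 7, 16 (2 points).
  x = 17: rhs = 1, matching y values: 1, 22 (2 points).
  x = 18: rhs = 9, matching y values: 3, 20 (2 points).
  x = 19: rhs = 10, matching y values: none (0 points).
  x = 20: rhs = 10, matching y values: none (0 points).
  x = 21: rhs = 15, matching y values: none (0 points).
  x = 22: rhs = 8, matching y values: 10, 13 (2 points).
Total affine count: 29.
Full point count |E(F_23)| = 29 + 1 = 30.
Hasse bound: |30 − (23+1)| = |6| = 6 ≤ 2√23 ≈ 9.5917 ✓.


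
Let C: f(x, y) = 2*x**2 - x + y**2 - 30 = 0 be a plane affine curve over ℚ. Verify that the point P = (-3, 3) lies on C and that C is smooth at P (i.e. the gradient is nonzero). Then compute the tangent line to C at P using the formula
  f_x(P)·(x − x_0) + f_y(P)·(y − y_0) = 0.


Tangent line at P: -13*x + 6*y - 57 = 0.

Step 1: f(-3, 3) = 0, so P lies on C.
Step 2: partial derivatives
  f_x(x, y) = 4*x - 1, f_y(x, y) = 2*y.
  f_x(P) = -13, f_y(P) = 6 (gradient nonzero, so P is smooth).
Step 3: tangent line at P: -13·(x − -3) + 6·(y − 3) = 0.
Expanding: -13*x + 6*y - 57 = 0.


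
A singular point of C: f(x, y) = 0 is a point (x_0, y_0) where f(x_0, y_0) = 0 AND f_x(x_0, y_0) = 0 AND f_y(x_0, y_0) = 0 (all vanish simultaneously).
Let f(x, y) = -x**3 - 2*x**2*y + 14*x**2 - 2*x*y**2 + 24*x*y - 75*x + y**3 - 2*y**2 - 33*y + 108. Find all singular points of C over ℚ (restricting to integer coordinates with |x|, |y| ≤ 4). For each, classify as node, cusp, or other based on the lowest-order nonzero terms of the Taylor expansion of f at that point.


Singular points: {(3, 3)}; classification: node.

Compute partial derivatives:
  f_x = -3*x**2 - 4*x*y + 28*x - 2*y**2 + 24*y - 75.
  f_y = -2*x**2 - 4*x*y + 24*x + 3*y**2 - 4*y - 33.
Scan x_0 ∈ {−4, ..., 4}. For each x_0, f_y(x_0, y) is a polynomial in y; find its integer roots y ∈ {−4, ..., 4}, then test f_x and f at those candidates.
  x = -4: f_y(-4, y) = 3*y**2 + 12*y - 161; no integer root y with |y| ≤ 4.
  x = -3: f_y(-3, y) = 3*y**2 + 8*y - 123; no integer root y with |y| ≤ 4.
  x = -2: f_y(-2, y) = 3*y**2 + 4*y - 89; no integer root y with |y| ≤ 4.
  x = -1: f_y(-1, y) = 3*y**2 - 59; no integer root y with |y| ≤ 4.
  x = 0: f_y(0, y) = 3*y**2 - 4*y - 33; no integer root y with |y| ≤ 4.
  x = 1: f_y(1, y) = 3*y**2 - 8*y - 11; vanishes at y ∈ {-1}. (1, -1): f_x = -72 ≠ 0.
  x = 2: f_y(2, y) = 3*y**2 - 12*y + 7; no integer root y with |y| ≤ 4.
  x = 3: f_y(3, y) = 3*y**2 - 16*y + 21; vanishes at y ∈ {3}. (3, 3): f_x = 0, f = 0 — SINGULAR.
  x = 4: f_y(4, y) = 3*y**2 - 20*y + 31; no integer root y with |y| ≤ 4.
Only singular point on the grid: (3, 3).
Classify: substitute x = 3 + u, y = 3 + v and expand: f = -u**3 - 2*u**2*v - u**2 - 2*u*v**2 + v**3 + v**2.
No constant or linear terms (consistent with a singular point). Quadratic part: -u**2 + v**2. Cubic part: -u**3 - 2*u**2*v - 2*u*v**2 + v**3.
The quadratic part v**2 - u**2 = (v − u)(v + u) splits into two distinct linear factors, so there are two distinct tangent lines y − 3 = ±(x − 3) — this is a node (ordinary double point).
Classification: node.


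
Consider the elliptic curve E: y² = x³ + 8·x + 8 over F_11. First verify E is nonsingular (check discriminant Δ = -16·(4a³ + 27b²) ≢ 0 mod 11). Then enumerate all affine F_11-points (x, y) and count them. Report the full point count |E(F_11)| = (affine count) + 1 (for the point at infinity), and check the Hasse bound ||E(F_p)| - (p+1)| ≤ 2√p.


Affine points = {(3, 2), (3, 9), (4, 4), (4, 7), (7, 0), (8, 1), (8, 10)}; affine count = 7; |E(F_11)| = 8.

Discriminant check: Δ ∝ 4a³ + 27b² = 4·8³ + 27·8² = 4·512 + 27·64 ≡ 3 (mod 11). Nonzero ⇒ E is nonsingular.
For each x ∈ F_11, compute rhs = x³ + 8·x + 8 mod 11, then count y ∈ F_11 with y² ≡ rhs.
  x = 0: rhs = 8, matching y values: none (0 points).
  x = 1: rhs = 6, matching y values: none (0 points).
  x = 2: rhs = 10, matching y values: none (0 points).
  x = 3: rhs = 4, matching y values: 2, 9 (2 points).
  x = 4: rhs = 5, matching y values: 4, 7 (2 points).
  x = 5: rhs = 8, matching y values: none (0 points).
  x = 6: rhs = 8, matching y values: none (0 points).
  x = 7: rhs = 0, matching y values: 0 (1 points).
  x = 8: rhs = 1, matching y values: 1, 10 (2 points).
  x = 9: rhs = 6, matching y values: none (0 points).
  x = 10: rhs = 10, matching y values: none (0 points).
Total affine count: 7.
Full point count |E(F_11)| = 7 + 1 = 8.
Hasse bound: |8 − (11+1)| = |-4| = 4 ≤ 2√11 ≈ 6.6332 ✓.


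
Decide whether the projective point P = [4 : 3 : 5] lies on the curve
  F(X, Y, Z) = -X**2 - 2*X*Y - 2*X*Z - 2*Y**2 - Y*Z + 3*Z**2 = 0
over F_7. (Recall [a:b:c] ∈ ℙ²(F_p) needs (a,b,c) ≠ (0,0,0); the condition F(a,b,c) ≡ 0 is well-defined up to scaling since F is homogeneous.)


F(4,3,5) ≡ 4 (mod 7); P is NOT on the curve.

Evaluate F(4, 3, 5) term-by-term (mod 7).
  -X**2 ↦ -1·16·1·1 = -16
  -2*X*Y ↦ -2·4·3·1 = -24
  -2*X*Z ↦ -2·4·1·5 = -40
  -2*Y**2 ↦ -2·1·9·1 = -18
  -Y*Z ↦ -1·1·3·5 = -15
  3*Z**2 ↦ 3·1·1·25 = 75
Sum: F(4, 3, 5) = (-16) + (-24) + (-40) + (-18) + (-15) + (75) = -38.
Reducing mod 7: -38 ≡ 4 (mod 7).
Since F(a, b, c) ≡ 4 ≠ 0 (mod 7), P does NOT lie on the curve.


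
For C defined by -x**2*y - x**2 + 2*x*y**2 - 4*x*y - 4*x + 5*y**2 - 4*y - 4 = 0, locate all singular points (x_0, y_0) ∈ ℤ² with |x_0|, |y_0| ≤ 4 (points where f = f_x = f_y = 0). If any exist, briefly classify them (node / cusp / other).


Singular points: {(-2, 0)}; classification: node.

Compute partial derivatives:
  f_x = -2*x*y - 2*x + 2*y**2 - 4*y - 4.
  f_y = -x**2 + 4*x*y - 4*x + 10*y - 4.
Scan x_0 ∈ {−4, ..., 4}. For each x_0, f_y(x_0, y) is a polynomial in y; find its integer roots y ∈ {−4, ..., 4}, then test f_x and f at those candidates.
  x = -4: f_y(-4, y) = -6*y - 4; no integer root y with |y| ≤ 4.
  x = -3: f_y(-3, y) = -2*y - 1; no integer root y with |y| ≤ 4.
  x = -2: f_y(-2, y) = 2*y; vanishes at y ∈ {0}. (-2, 0): f_x = 0, f = 0 — SINGULAR.
  x = -1: f_y(-1, y) = 6*y - 1; no integer root y with |y| ≤ 4.
  x = 0: f_y(0, y) = 10*y - 4; no integer root y with |y| ≤ 4.
  x = 1: f_y(1, y) = 14*y - 9; no integer root y with |y| ≤ 4.
  x = 2: f_y(2, y) = 18*y - 16; no integer root y with |y| ≤ 4.
  x = 3: f_y(3, y) = 22*y - 25; no integer root y with |y| ≤ 4.
  x = 4: f_y(4, y) = 26*y - 36; no integer root y with |y| ≤ 4.
Only singular point on the grid: (-2, 0).
Classify: substitute x = -2 + u, y = 0 + v and expand: f = -u**2*v - u**2 + 2*u*v**2 + v**2.
No constant or linear terms (consistent with a singular point). Quadratic part: -u**2 + v**2. Cubic part: -u**2*v + 2*u*v**2.
The quadratic part v**2 - u**2 = (v − u)(v + u) splits into two distinct linear factors, so there are two distinct tangent lines y − 0 = ±(x − -2) — this is a node (ordinary double point).
Classification: node.


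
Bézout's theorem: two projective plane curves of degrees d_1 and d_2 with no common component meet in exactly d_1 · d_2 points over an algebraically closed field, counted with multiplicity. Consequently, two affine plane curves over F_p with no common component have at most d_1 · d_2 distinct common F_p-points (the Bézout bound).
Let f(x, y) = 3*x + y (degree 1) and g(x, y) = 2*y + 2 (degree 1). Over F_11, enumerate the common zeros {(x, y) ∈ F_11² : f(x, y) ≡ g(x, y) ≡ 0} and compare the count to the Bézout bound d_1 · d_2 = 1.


Common zeros: {(4, 10)}; count = 1; Bézout bound = 1.

deg(f) = 1, deg(g) = 1, so Bézout bound = 1.
Scan x ∈ F_11. For each x, list the y ∈ F_11 with f(x, y) ≡ 0 and those with g(x, y) ≡ 0 (mod 11); the common zeros in that column are the intersection.
  x = 0: f ≡ 0 at y ∈ {0}; g ≡ 0 at y ∈ {10}; common: ∅.
  x = 1: f ≡ 0 at y ∈ {8}; g ≡ 0 at y ∈ {10}; common: ∅.
  x = 2: f ≡ 0 at y ∈ {5}; g ≡ 0 at y ∈ {10}; common: ∅.
  x = 3: f ≡ 0 at y ∈ {2}; g ≡ 0 at y ∈ {10}; common: ∅.
  x = 4: f ≡ 0 at y ∈ {10}; g ≡ 0 at y ∈ {10}; common: {10}.
  x = 5: f ≡ 0 at y ∈ {7}; g ≡ 0 at y ∈ {10}; common: ∅.
  x = 6: f ≡ 0 at y ∈ {4}; g ≡ 0 at y ∈ {10}; common: ∅.
  x = 7: f ≡ 0 at y ∈ {1}; g ≡ 0 at y ∈ {10}; common: ∅.
  x = 8: f ≡ 0 at y ∈ {9}; g ≡ 0 at y ∈ {10}; common: ∅.
  x = 9: f ≡ 0 at y ∈ {6}; g ≡ 0 at y ∈ {10}; common: ∅.
  x = 10: f ≡ 0 at y ∈ {3}; g ≡ 0 at y ∈ {10}; common: ∅.
Collecting: common zeros = {(4, 10)}, so the count is 1.
Comparison with the Bézout bound: 1 ≤ 1 = deg(f)·deg(g), as expected for curves with no common component (the bound is attained).


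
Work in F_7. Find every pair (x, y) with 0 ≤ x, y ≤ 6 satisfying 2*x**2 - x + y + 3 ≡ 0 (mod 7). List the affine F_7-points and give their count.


Affine F_7-points: {(0, 4), (1, 3), (2, 5), (3, 3), (4, 4), (5, 1), (6, 1)}; count = 7.

For each of the 49 pairs (x, y) ∈ F_7², evaluate f(x, y) mod 7. Record the zeros.
  x = 0: [0↦3, 1↦4, 2↦5, 3↦6, 4↦0, 5↦1, 6↦2]  zeros at y ∈ {4}
  x = 1: [0↦4, 1↦5, 2↦6, 3↦0, 4↦1, 5↦2, 6↦3]  zeros at y ∈ {3}
  x = 2: [0↦2, 1↦3, 2↦4, 3↦5, 4↦6, 5↦0, 6↦1]  zeros at y ∈ {5}
  x = 3: [0↦4, 1↦5, 2↦6, 3↦0, 4↦1, 5↦2, 6↦3]  zeros at y ∈ {3}
  x = 4: [0↦3, 1↦4, 2↦5, 3↦6, 4↦0, 5↦1, 6↦2]  zeros at y ∈ {4}
  x = 5: [0↦6, 1↦0, 2↦1, 3↦2, 4↦3, 5↦4, 6↦5]  zeros at y ∈ {1}
  x = 6: [0↦6, 1↦0, 2↦1, 3↦2, 4↦3, 5↦4, 6↦5]  zeros at y ∈ {1}
Collecting zeros: affine points = {(0, 4), (1, 3), (2, 5), (3, 3), (4, 4), (5, 1), (6, 1)}.
Total count |C(F_7)_aff| = 7.


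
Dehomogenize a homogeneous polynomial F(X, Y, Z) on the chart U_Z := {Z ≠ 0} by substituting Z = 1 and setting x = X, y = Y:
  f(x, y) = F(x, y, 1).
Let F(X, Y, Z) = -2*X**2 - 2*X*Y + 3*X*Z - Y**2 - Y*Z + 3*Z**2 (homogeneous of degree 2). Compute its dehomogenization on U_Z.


f(x, y) = -2*x**2 - 2*x*y + 3*x - y**2 - y + 3

On U_Z we set Z = 1. Each monomial c·X^i·Y^j·Z^k in F becomes c·x^i·y^j·1^k = c·x^i·y^j.
Substituting Z = 1: F(X, Y, 1) = -2*x**2 - 2*x*y + 3*x - y**2 - y + 3.
Note: deg(f) ≤ deg(F) = 2; strict inequality happens when F is divisible by Z (lost terms).


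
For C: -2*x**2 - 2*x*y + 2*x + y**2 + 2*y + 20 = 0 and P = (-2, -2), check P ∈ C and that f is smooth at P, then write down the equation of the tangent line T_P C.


Tangent line at P: 14*x + 2*y + 32 = 0.

Step 1: f(-2, -2) = 0, so P lies on C.
Step 2: partial derivatives
  f_x(x, y) = -4*x - 2*y + 2, f_y(x, y) = -2*x + 2*y + 2.
  f_x(P) = 14, f_y(P) = 2 (gradient nonzero, so P is smooth).
Step 3: tangent line at P: 14·(x − -2) + 2·(y − -2) = 0.
Expanding: 14*x + 2*y + 32 = 0.


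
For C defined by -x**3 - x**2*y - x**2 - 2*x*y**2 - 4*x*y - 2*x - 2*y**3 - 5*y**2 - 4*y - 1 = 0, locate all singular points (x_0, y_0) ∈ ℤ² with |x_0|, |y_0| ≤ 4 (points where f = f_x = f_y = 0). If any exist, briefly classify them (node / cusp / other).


Singular points: {(0, -1)}; classification: cusp.

Compute partial derivatives:
  f_x = -3*x**2 - 2*x*y - 2*x - 2*y**2 - 4*y - 2.
  f_y = -x**2 - 4*x*y - 4*x - 6*y**2 - 10*y - 4.
Scan x_0 ∈ {−4, ..., 4}. For each x_0, f_y(x_0, y) is a polynomial in y; find its integer roots y ∈ {−4, ..., 4}, then test f_x and f at those candidates.
  x = -4: f_y(-4, y) = -6*y**2 + 6*y - 4; no integer root y with |y| ≤ 4.
  x = -3: f_y(-3, y) = -6*y**2 + 2*y - 1; no integer root y with |y| ≤ 4.
  x = -2: f_y(-2, y) = -6*y**2 - 2*y; vanishes at y ∈ {0}. (-2, 0): f_x = -10 ≠ 0.
  x = -1: f_y(-1, y) = -6*y**2 - 6*y - 1; no integer root y with |y| ≤ 4.
  x = 0: f_y(0, y) = -6*y**2 - 10*y - 4; vanishes at y ∈ {-1}. (0, -1): f_x = 0, f = 0 — SINGULAR.
  x = 1: f_y(1, y) = -6*y**2 - 14*y - 9; no integer root y with |y| ≤ 4.
  x = 2: f_y(2, y) = -6*y**2 - 18*y - 16; no integer root y with |y| ≤ 4.
  x = 3: f_y(3, y) = -6*y**2 - 22*y - 25; no integer root y with |y| ≤ 4.
  x = 4: f_y(4, y) = -6*y**2 - 26*y - 36; no integer root y with |y| ≤ 4.
Only singular point on the grid: (0, -1).
Classify: substitute x = 0 + u, y = -1 + v and expand: f = -u**3 - u**2*v - 2*u*v**2 - 2*v**3 + v**2.
No constant or linear terms (consistent with a singular point). Quadratic part: v**2. Cubic part: -u**3 - u**2*v - 2*u*v**2 - 2*v**3.
The quadratic part v**2 is a perfect square, so there is a single (double) tangent line v = 0, i.e. y = -1. Restricting the cubic part to that line (v = 0) leaves -u**3 ≠ 0, so f is not divisible by v and the branch is v² ≈ u**3 to lowest order — this is a cusp.
Classification: cusp.


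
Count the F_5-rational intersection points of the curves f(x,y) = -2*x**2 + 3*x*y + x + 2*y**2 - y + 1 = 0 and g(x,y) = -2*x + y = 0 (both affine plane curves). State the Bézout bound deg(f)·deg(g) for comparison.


Common zeros: ∅; count = 0; Bézout bound = 2.

deg(f) = 2, deg(g) = 1, so Bézout bound = 2.
Scan x ∈ F_5. For each x, list the y ∈ F_5 with f(x, y) ≡ 0 and those with g(x, y) ≡ 0 (mod 5); the common zeros in that column are the intersection.
  x = 0: f ≡ 0 at y ∈ ∅; g ≡ 0 at y ∈ {0}; common: ∅.
  x = 1: f ≡ 0 at y ∈ {0, 4}; g ≡ 0 at y ∈ {2}; common: ∅.
  x = 2: f ≡ 0 at y ∈ {0}; g ≡ 0 at y ∈ {4}; common: ∅.
  x = 3: f ≡ 0 at y ∈ {2, 4}; g ≡ 0 at y ∈ {1}; common: ∅.
  x = 4: f ≡ 0 at y ∈ ∅; g ≡ 0 at y ∈ {3}; common: ∅.
Collecting: common zeros = ∅, so the count is 0.
Comparison with the Bézout bound: 0 ≤ 2 = deg(f)·deg(g), as expected for curves with no common component (the affine F_5-count falls short of the bound because intersections may lie at infinity, over extension fields, or carry multiplicity).


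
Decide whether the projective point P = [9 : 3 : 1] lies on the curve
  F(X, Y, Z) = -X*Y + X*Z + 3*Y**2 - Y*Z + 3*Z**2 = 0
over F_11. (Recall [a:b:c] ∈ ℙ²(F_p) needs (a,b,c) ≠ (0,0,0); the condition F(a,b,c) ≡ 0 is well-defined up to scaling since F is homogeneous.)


F(9,3,1) ≡ 9 (mod 11); P is NOT on the curve.

Evaluate F(9, 3, 1) term-by-term (mod 11).
  -X*Y ↦ -1·9·3·1 = -27
  X*Z ↦ 1·9·1·1 = 9
  3*Y**2 ↦ 3·1·9·1 = 27
  -Y*Z ↦ -1·1·3·1 = -3
  3*Z**2 ↦ 3·1·1·1 = 3
Sum: F(9, 3, 1) = (-27) + (9) + (27) + (-3) + (3) = 9.
Reducing mod 11: 9 ≡ 9 (mod 11).
Since F(a, b, c) ≡ 9 ≠ 0 (mod 11), P does NOT lie on the curve.


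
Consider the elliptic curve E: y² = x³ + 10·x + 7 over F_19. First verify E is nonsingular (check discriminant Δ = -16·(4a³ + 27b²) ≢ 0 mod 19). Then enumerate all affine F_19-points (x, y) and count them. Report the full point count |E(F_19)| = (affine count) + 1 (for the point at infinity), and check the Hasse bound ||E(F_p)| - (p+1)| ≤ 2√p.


Affine points = {(0, 8), (0, 11), (2, 4), (2, 15), (3, 8), (3, 11), (4, 4), (4, 15), (5, 7), (5, 12), (6, 6), (6, 13), (9, 3), (9, 16), (10, 9), (10, 10), (11, 2), (11, 17), (13, 4), (13, 15), (15, 6), (15, 13), (16, 8), (16, 11), (17, 6), (17, 13)}; affine count = 26; |E(F_19)| = 27.

Discriminant check: Δ ∝ 4a³ + 27b² = 4·10³ + 27·7² = 4·1000 + 27·49 ≡ 3 (mod 19). Nonzero ⇒ E is nonsingular.
For each x ∈ F_19, compute rhs = x³ + 10·x + 7 mod 19, then count y ∈ F_19 with y² ≡ rhs.
  x = 0: rhs = 7, matching y values: 8, 11 (2 points).
  x = 1: rhs = 18, matching y values: none (0 points).
  x = 2: rhs = 16, matching y values: 4, 15 (2 points).
  x = 3: rhs = 7, matching y values: 8, 11 (2 points).
  x = 4: rhs = 16, matching y values: 4, 15 (2 points).
  x = 5: rhs = 11, matching y values: 7, 12 (2 points).
  x = 6: rhs = 17, matching y values: 6, 13 (2 points).
  x = 7: rhs = 2, matching y values: none (0 points).
  x = 8: rhs = 10, matching y values: none (0 points).
  x = 9: rhs = 9, matching y values: 3, 16 (2 points).
  x = 10: rhs = 5, matching y values: 9, 10 (2 points).
  x = 11: rhs = 4, matching y values: 2, 17 (2 points).
  x = 12: rhs = 12, matching y values: none (0 points).
  x = 13: rhs = 16, matching y values: 4, 15 (2 points).
  x = 14: rhs = 3, matching y values: none (0 points).
  x = 15: rhs = 17, matching y values: 6, 13 (2 points).
  x = 16: rhs = 7, matching y values: 8, 11 (2 points).
  x = 17: rhs = 17, matching y values: 6, 13 (2 points).
  x = 18: rhs = 15, matching y values: none (0 points).
Total affine count: 26.
Full point count |E(F_19)| = 26 + 1 = 27.
Hasse bound: |27 − (19+1)| = |7| = 7 ≤ 2√19 ≈ 8.7178 ✓.


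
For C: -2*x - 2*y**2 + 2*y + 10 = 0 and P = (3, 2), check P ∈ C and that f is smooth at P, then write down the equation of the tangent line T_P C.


Tangent line at P: -2*x - 6*y + 18 = 0.

Step 1: f(3, 2) = 0, so P lies on C.
Step 2: partial derivatives
  f_x(x, y) = -2, f_y(x, y) = 2 - 4*y.
  f_x(P) = -2, f_y(P) = -6 (gradient nonzero, so P is smooth).
Step 3: tangent line at P: -2·(x − 3) + -6·(y − 2) = 0.
Expanding: -2*x - 6*y + 18 = 0.


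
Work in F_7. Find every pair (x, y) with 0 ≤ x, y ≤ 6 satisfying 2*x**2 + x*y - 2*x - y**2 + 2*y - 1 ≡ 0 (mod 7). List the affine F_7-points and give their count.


Affine F_7-points: {(0, 1), (2, 2), (4, 1), (4, 5), (5, 2), (5, 5)}; count = 6.

For each of the 49 pairs (x, y) ∈ F_7², evaluate f(x, y) mod 7. Record the zeros.
  x = 0: [0↦6, 1↦0, 2↦6, 3↦3, 4↦5, 5↦5, 6↦3]  zeros at y ∈ {1}
  x = 1: [0↦6, 1↦1, 2↦1, 3↦6, 4↦2, 5↦3, 6↦2]  zeros at y ∈ ∅
  x = 2: [0↦3, 1↦6, 2↦0, 3↦6, 4↦3, 5↦5, 6↦5]  zeros at y ∈ {2}
  x = 3: [0↦4, 1↦1, 2↦3, 3↦3, 4↦1, 5↦4, 6↦5]  zeros at y ∈ ∅
  x = 4: [0↦2, 1↦0, 2↦3, 3↦4, 4↦3, 5↦0, 6↦2]  zeros at y ∈ {1, 5}
  x = 5: [0↦4, 1↦3, 2↦0, 3↦2, 4↦2, 5↦0, 6↦3]  zeros at y ∈ {2, 5}
  x = 6: [0↦3, 1↦3, 2↦1, 3↦4, 4↦5, 5↦4, 6↦1]  zeros at y ∈ ∅
Collecting zeros: affine points = {(0, 1), (2, 2), (4, 1), (4, 5), (5, 2), (5, 5)}.
Total count |C(F_7)_aff| = 6.


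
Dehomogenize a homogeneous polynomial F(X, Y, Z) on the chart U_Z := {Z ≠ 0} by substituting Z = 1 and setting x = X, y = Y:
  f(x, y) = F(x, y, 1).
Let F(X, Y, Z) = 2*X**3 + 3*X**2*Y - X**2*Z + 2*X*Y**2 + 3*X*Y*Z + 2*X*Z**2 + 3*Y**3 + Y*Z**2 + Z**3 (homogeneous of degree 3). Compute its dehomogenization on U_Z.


f(x, y) = 2*x**3 + 3*x**2*y - x**2 + 2*x*y**2 + 3*x*y + 2*x + 3*y**3 + y + 1

On U_Z we set Z = 1. Each monomial c·X^i·Y^j·Z^k in F becomes c·x^i·y^j·1^k = c·x^i·y^j.
Substituting Z = 1: F(X, Y, 1) = 2*x**3 + 3*x**2*y - x**2 + 2*x*y**2 + 3*x*y + 2*x + 3*y**3 + y + 1.
Note: deg(f) ≤ deg(F) = 3; strict inequality happens when F is divisible by Z (lost terms).
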